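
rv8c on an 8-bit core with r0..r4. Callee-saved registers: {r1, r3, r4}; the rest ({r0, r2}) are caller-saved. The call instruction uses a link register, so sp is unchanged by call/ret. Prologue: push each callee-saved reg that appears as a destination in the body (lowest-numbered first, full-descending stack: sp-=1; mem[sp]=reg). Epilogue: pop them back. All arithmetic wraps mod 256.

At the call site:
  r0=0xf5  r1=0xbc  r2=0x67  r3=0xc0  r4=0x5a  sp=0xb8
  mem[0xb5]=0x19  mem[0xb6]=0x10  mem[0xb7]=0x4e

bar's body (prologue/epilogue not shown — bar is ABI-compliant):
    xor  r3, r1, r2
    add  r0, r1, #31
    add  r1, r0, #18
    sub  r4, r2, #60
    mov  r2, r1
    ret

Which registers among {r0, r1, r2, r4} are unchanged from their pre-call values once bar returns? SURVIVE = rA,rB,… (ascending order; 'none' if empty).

prologue: push r1 -> mem[0xb7]=0xbc, sp=0xb7
prologue: push r3 -> mem[0xb6]=0xc0, sp=0xb6
prologue: push r4 -> mem[0xb5]=0x5a, sp=0xb5
body[0] xor  r3, r1, r2 -> r3=0xdb
body[1] add  r0, r1, #31 -> r0=0xdb
body[2] add  r1, r0, #18 -> r1=0xed
body[3] sub  r4, r2, #60 -> r4=0x2b
body[4] mov  r2, r1 -> r2=0xed
epilogue: pop r4=0x5a, sp=0xb6
epilogue: pop r3=0xc0, sp=0xb7
epilogue: pop r1=0xbc, sp=0xb8
r0: caller-saved, written=True
r1: callee-saved, written=True
r2: caller-saved, written=True
r4: callee-saved, written=True

SURVIVE = r1,r4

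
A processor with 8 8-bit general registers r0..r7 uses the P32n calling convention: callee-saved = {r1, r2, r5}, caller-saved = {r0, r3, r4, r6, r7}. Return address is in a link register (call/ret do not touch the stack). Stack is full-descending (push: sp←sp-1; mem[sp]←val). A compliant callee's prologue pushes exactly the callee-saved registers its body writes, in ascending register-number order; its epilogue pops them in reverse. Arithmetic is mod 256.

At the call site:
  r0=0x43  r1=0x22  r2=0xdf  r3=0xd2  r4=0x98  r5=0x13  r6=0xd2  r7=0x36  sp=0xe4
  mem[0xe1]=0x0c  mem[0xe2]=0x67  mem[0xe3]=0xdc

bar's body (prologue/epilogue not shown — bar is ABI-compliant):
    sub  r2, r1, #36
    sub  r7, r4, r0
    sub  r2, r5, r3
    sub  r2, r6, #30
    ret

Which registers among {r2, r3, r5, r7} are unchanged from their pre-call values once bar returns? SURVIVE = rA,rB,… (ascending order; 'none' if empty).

prologue: push r2 → mem[0xe3]=0xdf, sp=0xe3
body[0] sub  r2, r1, #36 → r2=0xfe
body[1] sub  r7, r4, r0 → r7=0x55
body[2] sub  r2, r5, r3 → r2=0x41
body[3] sub  r2, r6, #30 → r2=0xb4
epilogue: pop r2=0xdf, sp=0xe4
r2: callee-saved, written=True
r3: caller-saved, written=False
r5: callee-saved, written=False
r7: caller-saved, written=True

SURVIVE = r2,r3,r5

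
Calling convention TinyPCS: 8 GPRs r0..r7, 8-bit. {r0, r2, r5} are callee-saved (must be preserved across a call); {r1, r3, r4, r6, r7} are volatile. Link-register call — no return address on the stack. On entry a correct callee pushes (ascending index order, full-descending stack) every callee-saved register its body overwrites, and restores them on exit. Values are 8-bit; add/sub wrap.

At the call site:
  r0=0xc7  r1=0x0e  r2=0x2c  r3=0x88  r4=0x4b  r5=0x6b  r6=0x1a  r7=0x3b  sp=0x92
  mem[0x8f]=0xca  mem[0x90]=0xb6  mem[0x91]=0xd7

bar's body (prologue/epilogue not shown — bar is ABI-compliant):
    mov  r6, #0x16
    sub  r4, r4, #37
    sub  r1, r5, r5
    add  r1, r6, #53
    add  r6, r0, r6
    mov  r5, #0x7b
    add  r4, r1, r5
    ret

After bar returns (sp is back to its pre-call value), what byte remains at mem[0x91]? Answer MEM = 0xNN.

MEM = 0x6b

prologue: push r5 → mem[0x91]=0x6b, sp=0x91
body[0] mov  r6, #0x16 → r6=0x16
body[1] sub  r4, r4, #37 → r4=0x26
body[2] sub  r1, r5, r5 → r1=0x00
body[3] add  r1, r6, #53 → r1=0x4b
body[4] add  r6, r0, r6 → r6=0xdd
body[5] mov  r5, #0x7b → r5=0x7b
body[6] add  r4, r1, r5 → r4=0xc6
epilogue: pop r5=0x6b, sp=0x92
prologue pushed ['r5'] at ['0x91']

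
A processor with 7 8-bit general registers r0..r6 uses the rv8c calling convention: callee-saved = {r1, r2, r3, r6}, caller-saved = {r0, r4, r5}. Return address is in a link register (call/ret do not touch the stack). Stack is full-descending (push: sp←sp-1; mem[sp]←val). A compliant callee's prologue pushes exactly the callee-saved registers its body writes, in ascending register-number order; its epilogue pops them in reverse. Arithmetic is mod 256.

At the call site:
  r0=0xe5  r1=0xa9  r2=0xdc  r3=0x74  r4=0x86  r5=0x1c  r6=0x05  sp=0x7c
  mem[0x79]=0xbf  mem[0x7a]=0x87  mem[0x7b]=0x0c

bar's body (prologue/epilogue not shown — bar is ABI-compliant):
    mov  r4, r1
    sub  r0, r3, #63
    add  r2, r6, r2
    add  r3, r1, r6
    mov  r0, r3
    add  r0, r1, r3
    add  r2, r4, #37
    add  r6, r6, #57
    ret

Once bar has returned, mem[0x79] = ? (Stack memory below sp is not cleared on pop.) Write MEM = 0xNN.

prologue: push r2 -> mem[0x7b]=0xdc, sp=0x7b
prologue: push r3 -> mem[0x7a]=0x74, sp=0x7a
prologue: push r6 -> mem[0x79]=0x05, sp=0x79
body[0] mov  r4, r1 -> r4=0xa9
body[1] sub  r0, r3, #63 -> r0=0x35
body[2] add  r2, r6, r2 -> r2=0xe1
body[3] add  r3, r1, r6 -> r3=0xae
body[4] mov  r0, r3 -> r0=0xae
body[5] add  r0, r1, r3 -> r0=0x57
body[6] add  r2, r4, #37 -> r2=0xce
body[7] add  r6, r6, #57 -> r6=0x3e
epilogue: pop r6=0x05, sp=0x7a
epilogue: pop r3=0x74, sp=0x7b
epilogue: pop r2=0xdc, sp=0x7c
prologue pushed ['r2', 'r3', 'r6'] at ['0x7b', '0x7a', '0x79']

MEM = 0x05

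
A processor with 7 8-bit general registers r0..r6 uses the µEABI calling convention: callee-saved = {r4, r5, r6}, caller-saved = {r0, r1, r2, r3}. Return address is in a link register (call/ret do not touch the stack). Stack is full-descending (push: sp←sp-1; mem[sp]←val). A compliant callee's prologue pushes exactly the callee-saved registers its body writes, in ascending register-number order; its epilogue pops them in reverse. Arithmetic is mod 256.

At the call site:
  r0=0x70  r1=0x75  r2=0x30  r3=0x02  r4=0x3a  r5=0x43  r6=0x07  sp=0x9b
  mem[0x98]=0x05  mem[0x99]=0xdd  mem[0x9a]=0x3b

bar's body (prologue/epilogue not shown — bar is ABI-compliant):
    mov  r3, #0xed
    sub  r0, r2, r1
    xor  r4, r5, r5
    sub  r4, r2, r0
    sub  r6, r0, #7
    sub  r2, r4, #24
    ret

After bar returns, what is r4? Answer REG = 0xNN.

prologue: push r4 -> mem[0x9a]=0x3a, sp=0x9a
prologue: push r6 -> mem[0x99]=0x07, sp=0x99
body[0] mov  r3, #0xed -> r3=0xed
body[1] sub  r0, r2, r1 -> r0=0xbb
body[2] xor  r4, r5, r5 -> r4=0x00
body[3] sub  r4, r2, r0 -> r4=0x75
body[4] sub  r6, r0, #7 -> r6=0xb4
body[5] sub  r2, r4, #24 -> r2=0x5d
epilogue: pop r6=0x07, sp=0x9a
epilogue: pop r4=0x3a, sp=0x9b
r4 is callee-saved -> restored

REG = 0x3a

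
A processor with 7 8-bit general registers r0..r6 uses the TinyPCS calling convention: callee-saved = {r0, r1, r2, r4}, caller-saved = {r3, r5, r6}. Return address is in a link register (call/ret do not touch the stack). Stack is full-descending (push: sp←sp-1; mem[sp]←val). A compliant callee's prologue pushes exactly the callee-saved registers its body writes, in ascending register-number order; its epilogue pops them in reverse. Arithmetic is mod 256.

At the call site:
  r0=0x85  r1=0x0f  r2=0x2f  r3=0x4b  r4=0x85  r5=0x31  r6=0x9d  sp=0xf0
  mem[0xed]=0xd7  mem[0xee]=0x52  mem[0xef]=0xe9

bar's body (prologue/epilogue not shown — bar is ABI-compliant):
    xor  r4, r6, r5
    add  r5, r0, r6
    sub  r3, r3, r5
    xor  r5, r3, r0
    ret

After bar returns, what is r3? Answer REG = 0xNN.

REG = 0x29

prologue: push r4 → mem[0xef]=0x85, sp=0xef
body[0] xor  r4, r6, r5 → r4=0xac
body[1] add  r5, r0, r6 → r5=0x22
body[2] sub  r3, r3, r5 → r3=0x29
body[3] xor  r5, r3, r0 → r5=0xac
epilogue: pop r4=0x85, sp=0xf0
r3 is caller-saved → body value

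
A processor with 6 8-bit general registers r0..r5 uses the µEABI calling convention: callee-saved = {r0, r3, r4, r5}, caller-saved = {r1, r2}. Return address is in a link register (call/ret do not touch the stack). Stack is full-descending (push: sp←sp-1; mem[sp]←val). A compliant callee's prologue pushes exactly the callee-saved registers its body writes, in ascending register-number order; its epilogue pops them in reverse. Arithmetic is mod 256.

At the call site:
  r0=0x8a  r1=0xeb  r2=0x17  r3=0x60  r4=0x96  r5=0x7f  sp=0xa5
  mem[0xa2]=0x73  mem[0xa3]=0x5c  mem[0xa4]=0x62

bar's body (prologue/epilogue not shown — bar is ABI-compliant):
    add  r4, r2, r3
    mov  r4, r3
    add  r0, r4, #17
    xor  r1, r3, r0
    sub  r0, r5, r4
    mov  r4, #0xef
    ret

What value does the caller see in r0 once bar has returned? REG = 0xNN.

REG = 0x8a

prologue: push r0 → mem[0xa4]=0x8a, sp=0xa4
prologue: push r4 → mem[0xa3]=0x96, sp=0xa3
body[0] add  r4, r2, r3 → r4=0x77
body[1] mov  r4, r3 → r4=0x60
body[2] add  r0, r4, #17 → r0=0x71
body[3] xor  r1, r3, r0 → r1=0x11
body[4] sub  r0, r5, r4 → r0=0x1f
body[5] mov  r4, #0xef → r4=0xef
epilogue: pop r4=0x96, sp=0xa4
epilogue: pop r0=0x8a, sp=0xa5
r0 is callee-saved → restored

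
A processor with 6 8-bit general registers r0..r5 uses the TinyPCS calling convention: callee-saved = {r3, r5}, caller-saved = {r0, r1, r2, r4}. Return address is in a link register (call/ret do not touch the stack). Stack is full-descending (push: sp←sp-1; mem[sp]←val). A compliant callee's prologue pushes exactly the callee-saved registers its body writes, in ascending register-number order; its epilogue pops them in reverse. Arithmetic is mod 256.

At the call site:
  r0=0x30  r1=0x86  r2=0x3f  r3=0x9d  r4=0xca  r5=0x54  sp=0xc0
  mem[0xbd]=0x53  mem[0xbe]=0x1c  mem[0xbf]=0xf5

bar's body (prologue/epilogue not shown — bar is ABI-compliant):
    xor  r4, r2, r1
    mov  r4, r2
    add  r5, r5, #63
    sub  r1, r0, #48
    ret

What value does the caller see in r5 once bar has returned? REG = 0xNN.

REG = 0x54

prologue: push r5 → mem[0xbf]=0x54, sp=0xbf
body[0] xor  r4, r2, r1 → r4=0xb9
body[1] mov  r4, r2 → r4=0x3f
body[2] add  r5, r5, #63 → r5=0x93
body[3] sub  r1, r0, #48 → r1=0x00
epilogue: pop r5=0x54, sp=0xc0
r5 is callee-saved → restored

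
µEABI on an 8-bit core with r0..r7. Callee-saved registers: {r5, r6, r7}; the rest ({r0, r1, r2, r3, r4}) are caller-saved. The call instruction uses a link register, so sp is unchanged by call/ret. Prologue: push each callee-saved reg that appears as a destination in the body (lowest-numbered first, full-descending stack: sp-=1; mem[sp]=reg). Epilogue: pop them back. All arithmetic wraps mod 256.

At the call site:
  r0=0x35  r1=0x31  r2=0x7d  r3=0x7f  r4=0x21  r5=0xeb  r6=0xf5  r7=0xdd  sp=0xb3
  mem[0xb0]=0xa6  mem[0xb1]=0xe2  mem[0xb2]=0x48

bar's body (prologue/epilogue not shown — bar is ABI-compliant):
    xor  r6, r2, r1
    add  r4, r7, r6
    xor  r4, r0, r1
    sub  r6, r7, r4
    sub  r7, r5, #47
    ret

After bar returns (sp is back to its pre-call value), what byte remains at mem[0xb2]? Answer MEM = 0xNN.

MEM = 0xf5

prologue: push r6 → mem[0xb2]=0xf5, sp=0xb2
prologue: push r7 → mem[0xb1]=0xdd, sp=0xb1
body[0] xor  r6, r2, r1 → r6=0x4c
body[1] add  r4, r7, r6 → r4=0x29
body[2] xor  r4, r0, r1 → r4=0x04
body[3] sub  r6, r7, r4 → r6=0xd9
body[4] sub  r7, r5, #47 → r7=0xbc
epilogue: pop r7=0xdd, sp=0xb2
epilogue: pop r6=0xf5, sp=0xb3
prologue pushed ['r6', 'r7'] at ['0xb2', '0xb1']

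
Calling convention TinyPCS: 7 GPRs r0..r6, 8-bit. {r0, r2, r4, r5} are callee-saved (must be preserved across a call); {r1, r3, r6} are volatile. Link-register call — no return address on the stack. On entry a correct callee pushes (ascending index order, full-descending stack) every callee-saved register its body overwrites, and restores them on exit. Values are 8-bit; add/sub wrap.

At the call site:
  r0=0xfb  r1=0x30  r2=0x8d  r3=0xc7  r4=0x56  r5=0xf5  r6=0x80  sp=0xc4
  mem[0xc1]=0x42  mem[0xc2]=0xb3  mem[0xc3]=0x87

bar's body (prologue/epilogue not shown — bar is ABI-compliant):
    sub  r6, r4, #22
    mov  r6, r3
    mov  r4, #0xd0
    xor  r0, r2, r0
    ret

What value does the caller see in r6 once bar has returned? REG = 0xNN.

prologue: push r0 → mem[0xc3]=0xfb, sp=0xc3
prologue: push r4 → mem[0xc2]=0x56, sp=0xc2
body[0] sub  r6, r4, #22 → r6=0x40
body[1] mov  r6, r3 → r6=0xc7
body[2] mov  r4, #0xd0 → r4=0xd0
body[3] xor  r0, r2, r0 → r0=0x76
epilogue: pop r4=0x56, sp=0xc3
epilogue: pop r0=0xfb, sp=0xc4
r6 is caller-saved → body value

REG = 0xc7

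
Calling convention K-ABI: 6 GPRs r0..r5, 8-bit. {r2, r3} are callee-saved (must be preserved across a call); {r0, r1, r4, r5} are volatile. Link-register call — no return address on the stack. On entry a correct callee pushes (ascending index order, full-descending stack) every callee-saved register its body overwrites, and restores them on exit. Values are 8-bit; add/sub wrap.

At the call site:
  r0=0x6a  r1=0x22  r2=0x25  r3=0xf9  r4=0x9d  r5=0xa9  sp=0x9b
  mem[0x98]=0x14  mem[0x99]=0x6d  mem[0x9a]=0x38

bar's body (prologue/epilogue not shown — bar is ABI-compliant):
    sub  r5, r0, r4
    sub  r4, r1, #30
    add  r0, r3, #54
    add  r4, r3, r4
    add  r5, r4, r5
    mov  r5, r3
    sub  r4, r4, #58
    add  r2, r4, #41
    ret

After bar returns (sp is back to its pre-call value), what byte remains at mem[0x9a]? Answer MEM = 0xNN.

prologue: push r2 -> mem[0x9a]=0x25, sp=0x9a
body[0] sub  r5, r0, r4 -> r5=0xcd
body[1] sub  r4, r1, #30 -> r4=0x04
body[2] add  r0, r3, #54 -> r0=0x2f
body[3] add  r4, r3, r4 -> r4=0xfd
body[4] add  r5, r4, r5 -> r5=0xca
body[5] mov  r5, r3 -> r5=0xf9
body[6] sub  r4, r4, #58 -> r4=0xc3
body[7] add  r2, r4, #41 -> r2=0xec
epilogue: pop r2=0x25, sp=0x9b
prologue pushed ['r2'] at ['0x9a']

MEM = 0x25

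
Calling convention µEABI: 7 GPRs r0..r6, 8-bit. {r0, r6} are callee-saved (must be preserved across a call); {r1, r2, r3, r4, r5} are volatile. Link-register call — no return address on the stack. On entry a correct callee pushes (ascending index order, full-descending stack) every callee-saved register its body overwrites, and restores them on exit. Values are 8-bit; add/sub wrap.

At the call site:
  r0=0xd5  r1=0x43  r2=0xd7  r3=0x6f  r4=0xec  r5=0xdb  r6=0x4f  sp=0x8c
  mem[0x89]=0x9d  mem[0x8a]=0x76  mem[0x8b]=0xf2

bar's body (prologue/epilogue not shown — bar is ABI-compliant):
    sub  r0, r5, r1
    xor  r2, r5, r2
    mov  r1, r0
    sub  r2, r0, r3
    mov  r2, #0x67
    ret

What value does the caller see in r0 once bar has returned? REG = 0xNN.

prologue: push r0 -> mem[0x8b]=0xd5, sp=0x8b
body[0] sub  r0, r5, r1 -> r0=0x98
body[1] xor  r2, r5, r2 -> r2=0x0c
body[2] mov  r1, r0 -> r1=0x98
body[3] sub  r2, r0, r3 -> r2=0x29
body[4] mov  r2, #0x67 -> r2=0x67
epilogue: pop r0=0xd5, sp=0x8c
r0 is callee-saved -> restored

REG = 0xd5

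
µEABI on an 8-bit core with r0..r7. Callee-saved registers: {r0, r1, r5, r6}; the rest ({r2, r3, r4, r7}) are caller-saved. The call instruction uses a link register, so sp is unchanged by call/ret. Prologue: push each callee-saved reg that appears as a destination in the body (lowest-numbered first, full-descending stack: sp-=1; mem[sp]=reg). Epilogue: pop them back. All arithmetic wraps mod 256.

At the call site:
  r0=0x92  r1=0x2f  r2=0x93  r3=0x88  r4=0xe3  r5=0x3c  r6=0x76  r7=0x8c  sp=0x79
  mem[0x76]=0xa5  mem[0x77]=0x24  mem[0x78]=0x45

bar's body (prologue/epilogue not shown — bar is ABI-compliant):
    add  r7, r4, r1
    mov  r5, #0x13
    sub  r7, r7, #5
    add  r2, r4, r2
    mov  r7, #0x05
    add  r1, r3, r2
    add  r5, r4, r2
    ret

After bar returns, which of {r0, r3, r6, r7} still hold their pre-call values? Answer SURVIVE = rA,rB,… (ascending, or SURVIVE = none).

SURVIVE = r0,r3,r6

prologue: push r1 -> mem[0x78]=0x2f, sp=0x78
prologue: push r5 -> mem[0x77]=0x3c, sp=0x77
body[0] add  r7, r4, r1 -> r7=0x12
body[1] mov  r5, #0x13 -> r5=0x13
body[2] sub  r7, r7, #5 -> r7=0x0d
body[3] add  r2, r4, r2 -> r2=0x76
body[4] mov  r7, #0x05 -> r7=0x05
body[5] add  r1, r3, r2 -> r1=0xfe
body[6] add  r5, r4, r2 -> r5=0x59
epilogue: pop r5=0x3c, sp=0x78
epilogue: pop r1=0x2f, sp=0x79
r0: callee-saved, written=False
r3: caller-saved, written=False
r6: callee-saved, written=False
r7: caller-saved, written=True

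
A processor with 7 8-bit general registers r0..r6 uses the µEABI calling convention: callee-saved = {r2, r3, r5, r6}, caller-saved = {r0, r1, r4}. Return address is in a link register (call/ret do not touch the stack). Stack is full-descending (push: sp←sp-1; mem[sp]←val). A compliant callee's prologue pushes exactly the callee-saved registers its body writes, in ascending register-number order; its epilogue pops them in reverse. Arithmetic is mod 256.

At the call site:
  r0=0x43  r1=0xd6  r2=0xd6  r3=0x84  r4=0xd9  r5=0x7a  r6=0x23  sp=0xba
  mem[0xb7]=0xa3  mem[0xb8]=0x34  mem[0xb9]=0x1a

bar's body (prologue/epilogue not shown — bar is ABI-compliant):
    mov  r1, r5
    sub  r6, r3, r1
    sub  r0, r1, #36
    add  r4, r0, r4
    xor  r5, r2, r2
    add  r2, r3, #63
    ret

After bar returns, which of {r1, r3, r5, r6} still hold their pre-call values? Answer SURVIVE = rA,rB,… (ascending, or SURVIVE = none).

SURVIVE = r3,r5,r6

prologue: push r2 -> mem[0xb9]=0xd6, sp=0xb9
prologue: push r5 -> mem[0xb8]=0x7a, sp=0xb8
prologue: push r6 -> mem[0xb7]=0x23, sp=0xb7
body[0] mov  r1, r5 -> r1=0x7a
body[1] sub  r6, r3, r1 -> r6=0x0a
body[2] sub  r0, r1, #36 -> r0=0x56
body[3] add  r4, r0, r4 -> r4=0x2f
body[4] xor  r5, r2, r2 -> r5=0x00
body[5] add  r2, r3, #63 -> r2=0xc3
epilogue: pop r6=0x23, sp=0xb8
epilogue: pop r5=0x7a, sp=0xb9
epilogue: pop r2=0xd6, sp=0xba
r1: caller-saved, written=True
r3: callee-saved, written=False
r5: callee-saved, written=True
r6: callee-saved, written=True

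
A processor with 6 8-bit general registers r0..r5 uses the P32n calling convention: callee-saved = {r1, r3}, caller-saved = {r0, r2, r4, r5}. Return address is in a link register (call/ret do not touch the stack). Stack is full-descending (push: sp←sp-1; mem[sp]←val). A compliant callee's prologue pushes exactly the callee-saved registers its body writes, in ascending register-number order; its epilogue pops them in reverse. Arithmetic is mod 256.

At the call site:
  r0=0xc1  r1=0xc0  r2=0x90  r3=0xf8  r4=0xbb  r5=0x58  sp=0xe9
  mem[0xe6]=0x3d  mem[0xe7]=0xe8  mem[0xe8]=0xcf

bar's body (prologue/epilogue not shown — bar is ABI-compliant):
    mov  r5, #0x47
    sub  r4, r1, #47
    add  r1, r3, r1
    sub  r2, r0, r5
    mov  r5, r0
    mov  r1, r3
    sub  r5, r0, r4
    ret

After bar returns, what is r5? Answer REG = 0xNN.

REG = 0x30

prologue: push r1 -> mem[0xe8]=0xc0, sp=0xe8
body[0] mov  r5, #0x47 -> r5=0x47
body[1] sub  r4, r1, #47 -> r4=0x91
body[2] add  r1, r3, r1 -> r1=0xb8
body[3] sub  r2, r0, r5 -> r2=0x7a
body[4] mov  r5, r0 -> r5=0xc1
body[5] mov  r1, r3 -> r1=0xf8
body[6] sub  r5, r0, r4 -> r5=0x30
epilogue: pop r1=0xc0, sp=0xe9
r5 is caller-saved -> body value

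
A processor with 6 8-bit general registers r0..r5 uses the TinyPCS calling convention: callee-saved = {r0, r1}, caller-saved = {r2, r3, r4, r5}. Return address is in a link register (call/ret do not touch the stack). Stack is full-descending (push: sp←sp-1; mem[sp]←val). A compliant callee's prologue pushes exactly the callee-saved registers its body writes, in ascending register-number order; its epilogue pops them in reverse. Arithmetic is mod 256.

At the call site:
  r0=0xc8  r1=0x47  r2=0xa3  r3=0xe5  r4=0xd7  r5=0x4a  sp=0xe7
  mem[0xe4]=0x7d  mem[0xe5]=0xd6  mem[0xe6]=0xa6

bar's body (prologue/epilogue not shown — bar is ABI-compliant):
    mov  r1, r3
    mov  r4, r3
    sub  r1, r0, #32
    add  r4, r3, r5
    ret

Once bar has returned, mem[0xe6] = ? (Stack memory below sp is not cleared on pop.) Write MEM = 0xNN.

prologue: push r1 -> mem[0xe6]=0x47, sp=0xe6
body[0] mov  r1, r3 -> r1=0xe5
body[1] mov  r4, r3 -> r4=0xe5
body[2] sub  r1, r0, #32 -> r1=0xa8
body[3] add  r4, r3, r5 -> r4=0x2f
epilogue: pop r1=0x47, sp=0xe7
prologue pushed ['r1'] at ['0xe6']

MEM = 0x47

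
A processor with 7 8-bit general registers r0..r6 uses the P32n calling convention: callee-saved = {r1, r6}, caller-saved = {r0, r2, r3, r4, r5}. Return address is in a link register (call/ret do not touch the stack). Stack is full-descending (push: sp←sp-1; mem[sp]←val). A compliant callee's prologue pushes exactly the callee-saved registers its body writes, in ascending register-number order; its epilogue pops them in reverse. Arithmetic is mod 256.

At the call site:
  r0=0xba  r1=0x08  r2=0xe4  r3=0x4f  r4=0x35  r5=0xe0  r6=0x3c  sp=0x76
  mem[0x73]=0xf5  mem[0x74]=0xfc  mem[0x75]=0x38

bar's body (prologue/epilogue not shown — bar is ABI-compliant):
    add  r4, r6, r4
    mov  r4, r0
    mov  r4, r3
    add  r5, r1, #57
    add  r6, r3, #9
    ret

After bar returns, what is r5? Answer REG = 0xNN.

prologue: push r6 -> mem[0x75]=0x3c, sp=0x75
body[0] add  r4, r6, r4 -> r4=0x71
body[1] mov  r4, r0 -> r4=0xba
body[2] mov  r4, r3 -> r4=0x4f
body[3] add  r5, r1, #57 -> r5=0x41
body[4] add  r6, r3, #9 -> r6=0x58
epilogue: pop r6=0x3c, sp=0x76
r5 is caller-saved -> body value

REG = 0x41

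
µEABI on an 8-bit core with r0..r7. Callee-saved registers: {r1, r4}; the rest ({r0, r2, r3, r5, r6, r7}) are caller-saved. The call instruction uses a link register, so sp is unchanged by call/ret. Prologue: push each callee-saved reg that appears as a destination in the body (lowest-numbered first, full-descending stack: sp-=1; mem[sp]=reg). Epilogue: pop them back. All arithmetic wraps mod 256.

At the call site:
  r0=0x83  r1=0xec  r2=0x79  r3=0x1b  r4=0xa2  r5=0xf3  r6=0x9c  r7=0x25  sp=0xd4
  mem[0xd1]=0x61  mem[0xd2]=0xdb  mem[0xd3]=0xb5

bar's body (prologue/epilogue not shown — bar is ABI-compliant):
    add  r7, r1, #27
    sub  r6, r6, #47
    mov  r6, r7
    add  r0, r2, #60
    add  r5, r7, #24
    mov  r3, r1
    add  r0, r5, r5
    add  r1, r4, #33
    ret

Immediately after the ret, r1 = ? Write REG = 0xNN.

prologue: push r1 -> mem[0xd3]=0xec, sp=0xd3
body[0] add  r7, r1, #27 -> r7=0x07
body[1] sub  r6, r6, #47 -> r6=0x6d
body[2] mov  r6, r7 -> r6=0x07
body[3] add  r0, r2, #60 -> r0=0xb5
body[4] add  r5, r7, #24 -> r5=0x1f
body[5] mov  r3, r1 -> r3=0xec
body[6] add  r0, r5, r5 -> r0=0x3e
body[7] add  r1, r4, #33 -> r1=0xc3
epilogue: pop r1=0xec, sp=0xd4
r1 is callee-saved -> restored

REG = 0xec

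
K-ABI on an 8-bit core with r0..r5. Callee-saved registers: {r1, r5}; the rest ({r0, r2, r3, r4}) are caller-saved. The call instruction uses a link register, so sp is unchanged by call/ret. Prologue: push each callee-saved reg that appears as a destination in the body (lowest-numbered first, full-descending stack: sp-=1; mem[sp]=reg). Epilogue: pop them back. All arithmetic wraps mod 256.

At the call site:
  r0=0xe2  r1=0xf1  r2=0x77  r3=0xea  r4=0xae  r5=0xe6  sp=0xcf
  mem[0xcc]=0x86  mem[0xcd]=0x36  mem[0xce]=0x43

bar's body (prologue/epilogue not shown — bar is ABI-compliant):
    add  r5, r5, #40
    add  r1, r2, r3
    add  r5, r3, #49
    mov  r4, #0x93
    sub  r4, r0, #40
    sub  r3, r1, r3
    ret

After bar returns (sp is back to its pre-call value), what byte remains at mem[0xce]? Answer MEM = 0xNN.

prologue: push r1 → mem[0xce]=0xf1, sp=0xce
prologue: push r5 → mem[0xcd]=0xe6, sp=0xcd
body[0] add  r5, r5, #40 → r5=0x0e
body[1] add  r1, r2, r3 → r1=0x61
body[2] add  r5, r3, #49 → r5=0x1b
body[3] mov  r4, #0x93 → r4=0x93
body[4] sub  r4, r0, #40 → r4=0xba
body[5] sub  r3, r1, r3 → r3=0x77
epilogue: pop r5=0xe6, sp=0xce
epilogue: pop r1=0xf1, sp=0xcf
prologue pushed ['r1', 'r5'] at ['0xce', '0xcd']

MEM = 0xf1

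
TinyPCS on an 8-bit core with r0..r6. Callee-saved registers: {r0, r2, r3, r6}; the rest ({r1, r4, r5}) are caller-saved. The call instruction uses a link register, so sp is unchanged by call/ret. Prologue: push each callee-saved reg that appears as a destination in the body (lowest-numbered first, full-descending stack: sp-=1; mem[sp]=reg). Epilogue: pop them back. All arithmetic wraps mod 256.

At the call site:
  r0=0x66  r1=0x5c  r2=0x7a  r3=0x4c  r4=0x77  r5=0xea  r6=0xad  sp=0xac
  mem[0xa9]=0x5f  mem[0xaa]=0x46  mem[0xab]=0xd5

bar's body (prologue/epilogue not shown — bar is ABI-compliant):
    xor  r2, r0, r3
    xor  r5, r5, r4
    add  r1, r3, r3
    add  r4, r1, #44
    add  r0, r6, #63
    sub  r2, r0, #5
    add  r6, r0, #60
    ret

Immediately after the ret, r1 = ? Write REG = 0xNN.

prologue: push r0 → mem[0xab]=0x66, sp=0xab
prologue: push r2 → mem[0xaa]=0x7a, sp=0xaa
prologue: push r6 → mem[0xa9]=0xad, sp=0xa9
body[0] xor  r2, r0, r3 → r2=0x2a
body[1] xor  r5, r5, r4 → r5=0x9d
body[2] add  r1, r3, r3 → r1=0x98
body[3] add  r4, r1, #44 → r4=0xc4
body[4] add  r0, r6, #63 → r0=0xec
body[5] sub  r2, r0, #5 → r2=0xe7
body[6] add  r6, r0, #60 → r6=0x28
epilogue: pop r6=0xad, sp=0xaa
epilogue: pop r2=0x7a, sp=0xab
epilogue: pop r0=0x66, sp=0xac
r1 is caller-saved → body value

REG = 0x98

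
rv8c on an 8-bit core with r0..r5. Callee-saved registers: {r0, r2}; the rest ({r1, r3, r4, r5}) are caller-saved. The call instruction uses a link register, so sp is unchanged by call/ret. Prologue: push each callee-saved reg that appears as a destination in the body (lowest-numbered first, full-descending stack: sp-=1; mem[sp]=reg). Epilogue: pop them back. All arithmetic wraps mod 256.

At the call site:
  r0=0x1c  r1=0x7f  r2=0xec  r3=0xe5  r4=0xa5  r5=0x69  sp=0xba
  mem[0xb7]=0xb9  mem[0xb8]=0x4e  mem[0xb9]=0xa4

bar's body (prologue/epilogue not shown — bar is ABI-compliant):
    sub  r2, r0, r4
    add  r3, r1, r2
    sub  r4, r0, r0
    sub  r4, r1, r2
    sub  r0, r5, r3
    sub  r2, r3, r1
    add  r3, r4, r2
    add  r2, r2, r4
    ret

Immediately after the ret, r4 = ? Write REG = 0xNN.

REG = 0x08

prologue: push r0 → mem[0xb9]=0x1c, sp=0xb9
prologue: push r2 → mem[0xb8]=0xec, sp=0xb8
body[0] sub  r2, r0, r4 → r2=0x77
body[1] add  r3, r1, r2 → r3=0xf6
body[2] sub  r4, r0, r0 → r4=0x00
body[3] sub  r4, r1, r2 → r4=0x08
body[4] sub  r0, r5, r3 → r0=0x73
body[5] sub  r2, r3, r1 → r2=0x77
body[6] add  r3, r4, r2 → r3=0x7f
body[7] add  r2, r2, r4 → r2=0x7f
epilogue: pop r2=0xec, sp=0xb9
epilogue: pop r0=0x1c, sp=0xba
r4 is caller-saved → body value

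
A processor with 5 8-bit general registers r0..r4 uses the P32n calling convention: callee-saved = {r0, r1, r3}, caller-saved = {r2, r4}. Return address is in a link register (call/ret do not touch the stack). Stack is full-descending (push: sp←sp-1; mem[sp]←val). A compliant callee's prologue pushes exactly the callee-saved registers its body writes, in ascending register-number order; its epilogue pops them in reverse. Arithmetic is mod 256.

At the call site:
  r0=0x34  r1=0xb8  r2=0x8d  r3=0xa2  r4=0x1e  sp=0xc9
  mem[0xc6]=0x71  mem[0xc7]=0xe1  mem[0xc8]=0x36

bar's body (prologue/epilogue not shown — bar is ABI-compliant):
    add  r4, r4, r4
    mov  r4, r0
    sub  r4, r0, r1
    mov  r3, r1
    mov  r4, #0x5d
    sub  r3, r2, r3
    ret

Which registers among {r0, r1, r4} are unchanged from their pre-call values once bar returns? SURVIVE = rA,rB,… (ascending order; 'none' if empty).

prologue: push r3 → mem[0xc8]=0xa2, sp=0xc8
body[0] add  r4, r4, r4 → r4=0x3c
body[1] mov  r4, r0 → r4=0x34
body[2] sub  r4, r0, r1 → r4=0x7c
body[3] mov  r3, r1 → r3=0xb8
body[4] mov  r4, #0x5d → r4=0x5d
body[5] sub  r3, r2, r3 → r3=0xd5
epilogue: pop r3=0xa2, sp=0xc9
r0: callee-saved, written=False
r1: callee-saved, written=False
r4: caller-saved, written=True

SURVIVE = r0,r1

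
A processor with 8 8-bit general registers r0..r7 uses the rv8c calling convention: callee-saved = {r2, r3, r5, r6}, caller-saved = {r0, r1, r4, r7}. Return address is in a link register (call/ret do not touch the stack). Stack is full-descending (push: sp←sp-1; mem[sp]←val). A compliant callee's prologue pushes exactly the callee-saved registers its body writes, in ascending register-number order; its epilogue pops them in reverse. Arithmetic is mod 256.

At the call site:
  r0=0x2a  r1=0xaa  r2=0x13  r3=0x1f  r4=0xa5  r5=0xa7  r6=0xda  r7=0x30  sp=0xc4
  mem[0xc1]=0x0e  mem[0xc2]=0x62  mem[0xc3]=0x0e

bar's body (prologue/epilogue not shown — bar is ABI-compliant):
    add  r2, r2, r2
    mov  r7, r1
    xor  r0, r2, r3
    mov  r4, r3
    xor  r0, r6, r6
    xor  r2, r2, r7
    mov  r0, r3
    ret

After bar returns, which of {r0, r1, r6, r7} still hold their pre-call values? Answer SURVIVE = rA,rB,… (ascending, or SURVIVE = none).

prologue: push r2 -> mem[0xc3]=0x13, sp=0xc3
body[0] add  r2, r2, r2 -> r2=0x26
body[1] mov  r7, r1 -> r7=0xaa
body[2] xor  r0, r2, r3 -> r0=0x39
body[3] mov  r4, r3 -> r4=0x1f
body[4] xor  r0, r6, r6 -> r0=0x00
body[5] xor  r2, r2, r7 -> r2=0x8c
body[6] mov  r0, r3 -> r0=0x1f
epilogue: pop r2=0x13, sp=0xc4
r0: caller-saved, written=True
r1: caller-saved, written=False
r6: callee-saved, written=False
r7: caller-saved, written=True

SURVIVE = r1,r6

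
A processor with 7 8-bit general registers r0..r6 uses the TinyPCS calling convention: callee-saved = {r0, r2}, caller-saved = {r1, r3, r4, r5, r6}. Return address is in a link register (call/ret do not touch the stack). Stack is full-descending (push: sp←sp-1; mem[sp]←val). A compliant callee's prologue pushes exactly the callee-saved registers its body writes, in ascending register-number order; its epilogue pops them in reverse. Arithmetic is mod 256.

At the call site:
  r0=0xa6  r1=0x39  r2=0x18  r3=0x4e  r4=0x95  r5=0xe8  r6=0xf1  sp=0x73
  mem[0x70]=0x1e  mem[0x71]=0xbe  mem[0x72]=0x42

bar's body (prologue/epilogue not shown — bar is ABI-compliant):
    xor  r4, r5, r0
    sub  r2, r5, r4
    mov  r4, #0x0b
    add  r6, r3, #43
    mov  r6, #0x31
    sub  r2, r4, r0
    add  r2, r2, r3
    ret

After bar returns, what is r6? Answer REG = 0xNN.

prologue: push r2 → mem[0x72]=0x18, sp=0x72
body[0] xor  r4, r5, r0 → r4=0x4e
body[1] sub  r2, r5, r4 → r2=0x9a
body[2] mov  r4, #0x0b → r4=0x0b
body[3] add  r6, r3, #43 → r6=0x79
body[4] mov  r6, #0x31 → r6=0x31
body[5] sub  r2, r4, r0 → r2=0x65
body[6] add  r2, r2, r3 → r2=0xb3
epilogue: pop r2=0x18, sp=0x73
r6 is caller-saved → body value

REG = 0x31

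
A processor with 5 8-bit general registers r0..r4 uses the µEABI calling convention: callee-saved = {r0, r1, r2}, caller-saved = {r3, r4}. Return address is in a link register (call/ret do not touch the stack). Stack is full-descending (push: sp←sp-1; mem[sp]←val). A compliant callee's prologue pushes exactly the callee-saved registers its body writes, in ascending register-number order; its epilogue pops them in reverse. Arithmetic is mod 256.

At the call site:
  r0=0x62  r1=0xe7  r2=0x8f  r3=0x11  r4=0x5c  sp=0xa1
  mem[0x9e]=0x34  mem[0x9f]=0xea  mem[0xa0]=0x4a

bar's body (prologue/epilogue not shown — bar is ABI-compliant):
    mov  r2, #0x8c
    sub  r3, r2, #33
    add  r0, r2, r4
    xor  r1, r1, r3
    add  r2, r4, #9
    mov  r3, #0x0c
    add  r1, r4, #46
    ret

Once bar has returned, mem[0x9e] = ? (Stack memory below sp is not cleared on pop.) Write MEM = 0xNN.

prologue: push r0 -> mem[0xa0]=0x62, sp=0xa0
prologue: push r1 -> mem[0x9f]=0xe7, sp=0x9f
prologue: push r2 -> mem[0x9e]=0x8f, sp=0x9e
body[0] mov  r2, #0x8c -> r2=0x8c
body[1] sub  r3, r2, #33 -> r3=0x6b
body[2] add  r0, r2, r4 -> r0=0xe8
body[3] xor  r1, r1, r3 -> r1=0x8c
body[4] add  r2, r4, #9 -> r2=0x65
body[5] mov  r3, #0x0c -> r3=0x0c
body[6] add  r1, r4, #46 -> r1=0x8a
epilogue: pop r2=0x8f, sp=0x9f
epilogue: pop r1=0xe7, sp=0xa0
epilogue: pop r0=0x62, sp=0xa1
prologue pushed ['r0', 'r1', 'r2'] at ['0xa0', '0x9f', '0x9e']

MEM = 0x8f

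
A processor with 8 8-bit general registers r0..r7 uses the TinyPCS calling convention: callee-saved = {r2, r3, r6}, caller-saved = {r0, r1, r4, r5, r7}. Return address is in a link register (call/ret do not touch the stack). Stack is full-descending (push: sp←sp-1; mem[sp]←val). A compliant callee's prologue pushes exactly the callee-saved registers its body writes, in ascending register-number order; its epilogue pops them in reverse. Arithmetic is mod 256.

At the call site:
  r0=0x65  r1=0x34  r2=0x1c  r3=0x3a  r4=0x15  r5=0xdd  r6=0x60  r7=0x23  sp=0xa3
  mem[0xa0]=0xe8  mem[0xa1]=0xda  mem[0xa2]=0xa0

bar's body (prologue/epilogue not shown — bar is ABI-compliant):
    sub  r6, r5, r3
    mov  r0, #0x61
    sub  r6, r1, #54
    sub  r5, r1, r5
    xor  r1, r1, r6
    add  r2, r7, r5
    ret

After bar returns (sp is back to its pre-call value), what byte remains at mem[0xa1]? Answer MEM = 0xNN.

MEM = 0x60

prologue: push r2 → mem[0xa2]=0x1c, sp=0xa2
prologue: push r6 → mem[0xa1]=0x60, sp=0xa1
body[0] sub  r6, r5, r3 → r6=0xa3
body[1] mov  r0, #0x61 → r0=0x61
body[2] sub  r6, r1, #54 → r6=0xfe
body[3] sub  r5, r1, r5 → r5=0x57
body[4] xor  r1, r1, r6 → r1=0xca
body[5] add  r2, r7, r5 → r2=0x7a
epilogue: pop r6=0x60, sp=0xa2
epilogue: pop r2=0x1c, sp=0xa3
prologue pushed ['r2', 'r6'] at ['0xa2', '0xa1']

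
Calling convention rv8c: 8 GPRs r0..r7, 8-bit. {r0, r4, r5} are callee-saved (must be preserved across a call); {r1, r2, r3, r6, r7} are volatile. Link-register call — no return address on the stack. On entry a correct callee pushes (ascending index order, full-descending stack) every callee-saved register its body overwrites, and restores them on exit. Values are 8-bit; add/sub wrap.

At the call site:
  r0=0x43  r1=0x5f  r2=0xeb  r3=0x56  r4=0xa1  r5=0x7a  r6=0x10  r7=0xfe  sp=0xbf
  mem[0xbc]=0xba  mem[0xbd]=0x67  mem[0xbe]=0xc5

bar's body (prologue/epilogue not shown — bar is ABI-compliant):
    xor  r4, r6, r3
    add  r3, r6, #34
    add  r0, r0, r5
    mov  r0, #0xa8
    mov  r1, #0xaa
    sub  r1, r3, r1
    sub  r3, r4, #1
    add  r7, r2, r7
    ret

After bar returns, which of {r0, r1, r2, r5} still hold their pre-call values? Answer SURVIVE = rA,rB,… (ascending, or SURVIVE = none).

SURVIVE = r0,r2,r5

prologue: push r0 -> mem[0xbe]=0x43, sp=0xbe
prologue: push r4 -> mem[0xbd]=0xa1, sp=0xbd
body[0] xor  r4, r6, r3 -> r4=0x46
body[1] add  r3, r6, #34 -> r3=0x32
body[2] add  r0, r0, r5 -> r0=0xbd
body[3] mov  r0, #0xa8 -> r0=0xa8
body[4] mov  r1, #0xaa -> r1=0xaa
body[5] sub  r1, r3, r1 -> r1=0x88
body[6] sub  r3, r4, #1 -> r3=0x45
body[7] add  r7, r2, r7 -> r7=0xe9
epilogue: pop r4=0xa1, sp=0xbe
epilogue: pop r0=0x43, sp=0xbf
r0: callee-saved, written=True
r1: caller-saved, written=True
r2: caller-saved, written=False
r5: callee-saved, written=False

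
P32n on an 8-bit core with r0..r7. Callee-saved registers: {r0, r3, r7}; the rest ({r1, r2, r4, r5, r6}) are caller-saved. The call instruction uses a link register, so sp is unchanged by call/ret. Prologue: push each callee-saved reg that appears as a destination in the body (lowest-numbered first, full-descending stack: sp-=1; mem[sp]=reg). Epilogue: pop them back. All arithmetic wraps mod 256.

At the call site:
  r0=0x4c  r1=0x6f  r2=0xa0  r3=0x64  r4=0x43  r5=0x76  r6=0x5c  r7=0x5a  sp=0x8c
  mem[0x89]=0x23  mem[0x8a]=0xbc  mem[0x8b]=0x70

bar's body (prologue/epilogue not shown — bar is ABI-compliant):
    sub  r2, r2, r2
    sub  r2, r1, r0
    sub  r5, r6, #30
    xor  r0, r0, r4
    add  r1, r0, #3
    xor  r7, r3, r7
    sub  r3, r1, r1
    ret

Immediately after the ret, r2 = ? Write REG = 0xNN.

prologue: push r0 → mem[0x8b]=0x4c, sp=0x8b
prologue: push r3 → mem[0x8a]=0x64, sp=0x8a
prologue: push r7 → mem[0x89]=0x5a, sp=0x89
body[0] sub  r2, r2, r2 → r2=0x00
body[1] sub  r2, r1, r0 → r2=0x23
body[2] sub  r5, r6, #30 → r5=0x3e
body[3] xor  r0, r0, r4 → r0=0x0f
body[4] add  r1, r0, #3 → r1=0x12
body[5] xor  r7, r3, r7 → r7=0x3e
body[6] sub  r3, r1, r1 → r3=0x00
epilogue: pop r7=0x5a, sp=0x8a
epilogue: pop r3=0x64, sp=0x8b
epilogue: pop r0=0x4c, sp=0x8c
r2 is caller-saved → body value

REG = 0x23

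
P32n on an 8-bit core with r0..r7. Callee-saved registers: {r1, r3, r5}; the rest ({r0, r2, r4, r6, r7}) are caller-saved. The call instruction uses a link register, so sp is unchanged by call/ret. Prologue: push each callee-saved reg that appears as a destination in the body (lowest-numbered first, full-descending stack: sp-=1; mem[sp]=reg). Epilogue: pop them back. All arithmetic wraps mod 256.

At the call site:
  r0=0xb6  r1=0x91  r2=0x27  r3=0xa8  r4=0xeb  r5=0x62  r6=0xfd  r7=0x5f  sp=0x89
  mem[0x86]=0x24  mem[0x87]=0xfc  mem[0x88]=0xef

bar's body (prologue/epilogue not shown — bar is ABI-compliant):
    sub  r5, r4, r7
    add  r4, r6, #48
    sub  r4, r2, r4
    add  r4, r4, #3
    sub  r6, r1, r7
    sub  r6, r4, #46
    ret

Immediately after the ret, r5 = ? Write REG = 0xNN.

prologue: push r5 -> mem[0x88]=0x62, sp=0x88
body[0] sub  r5, r4, r7 -> r5=0x8c
body[1] add  r4, r6, #48 -> r4=0x2d
body[2] sub  r4, r2, r4 -> r4=0xfa
body[3] add  r4, r4, #3 -> r4=0xfd
body[4] sub  r6, r1, r7 -> r6=0x32
body[5] sub  r6, r4, #46 -> r6=0xcf
epilogue: pop r5=0x62, sp=0x89
r5 is callee-saved -> restored

REG = 0x62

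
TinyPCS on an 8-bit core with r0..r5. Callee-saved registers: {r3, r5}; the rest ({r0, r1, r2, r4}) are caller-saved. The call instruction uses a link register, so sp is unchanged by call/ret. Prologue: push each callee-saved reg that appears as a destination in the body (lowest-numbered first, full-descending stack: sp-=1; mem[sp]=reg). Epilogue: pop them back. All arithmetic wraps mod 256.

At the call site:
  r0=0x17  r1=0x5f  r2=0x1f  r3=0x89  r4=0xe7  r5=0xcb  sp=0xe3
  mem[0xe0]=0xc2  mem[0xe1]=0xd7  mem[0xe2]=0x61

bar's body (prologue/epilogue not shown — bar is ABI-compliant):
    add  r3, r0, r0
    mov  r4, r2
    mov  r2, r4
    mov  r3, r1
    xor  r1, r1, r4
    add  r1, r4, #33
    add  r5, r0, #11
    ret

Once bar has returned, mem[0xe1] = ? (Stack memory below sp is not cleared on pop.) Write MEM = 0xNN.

prologue: push r3 → mem[0xe2]=0x89, sp=0xe2
prologue: push r5 → mem[0xe1]=0xcb, sp=0xe1
body[0] add  r3, r0, r0 → r3=0x2e
body[1] mov  r4, r2 → r4=0x1f
body[2] mov  r2, r4 → r2=0x1f
body[3] mov  r3, r1 → r3=0x5f
body[4] xor  r1, r1, r4 → r1=0x40
body[5] add  r1, r4, #33 → r1=0x40
body[6] add  r5, r0, #11 → r5=0x22
epilogue: pop r5=0xcb, sp=0xe2
epilogue: pop r3=0x89, sp=0xe3
prologue pushed ['r3', 'r5'] at ['0xe2', '0xe1']

MEM = 0xcb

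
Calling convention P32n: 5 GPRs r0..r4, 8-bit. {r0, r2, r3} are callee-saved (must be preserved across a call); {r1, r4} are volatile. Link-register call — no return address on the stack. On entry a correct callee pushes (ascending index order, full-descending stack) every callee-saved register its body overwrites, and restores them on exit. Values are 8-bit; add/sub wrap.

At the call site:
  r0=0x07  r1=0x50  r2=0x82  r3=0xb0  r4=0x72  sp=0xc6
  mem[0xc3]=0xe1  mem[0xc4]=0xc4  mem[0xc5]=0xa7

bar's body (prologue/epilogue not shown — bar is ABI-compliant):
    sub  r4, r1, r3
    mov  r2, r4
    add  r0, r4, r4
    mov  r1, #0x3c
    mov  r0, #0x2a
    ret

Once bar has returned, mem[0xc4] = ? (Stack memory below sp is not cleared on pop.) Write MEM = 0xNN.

prologue: push r0 → mem[0xc5]=0x07, sp=0xc5
prologue: push r2 → mem[0xc4]=0x82, sp=0xc4
body[0] sub  r4, r1, r3 → r4=0xa0
body[1] mov  r2, r4 → r2=0xa0
body[2] add  r0, r4, r4 → r0=0x40
body[3] mov  r1, #0x3c → r1=0x3c
body[4] mov  r0, #0x2a → r0=0x2a
epilogue: pop r2=0x82, sp=0xc5
epilogue: pop r0=0x07, sp=0xc6
prologue pushed ['r0', 'r2'] at ['0xc5', '0xc4']

MEM = 0x82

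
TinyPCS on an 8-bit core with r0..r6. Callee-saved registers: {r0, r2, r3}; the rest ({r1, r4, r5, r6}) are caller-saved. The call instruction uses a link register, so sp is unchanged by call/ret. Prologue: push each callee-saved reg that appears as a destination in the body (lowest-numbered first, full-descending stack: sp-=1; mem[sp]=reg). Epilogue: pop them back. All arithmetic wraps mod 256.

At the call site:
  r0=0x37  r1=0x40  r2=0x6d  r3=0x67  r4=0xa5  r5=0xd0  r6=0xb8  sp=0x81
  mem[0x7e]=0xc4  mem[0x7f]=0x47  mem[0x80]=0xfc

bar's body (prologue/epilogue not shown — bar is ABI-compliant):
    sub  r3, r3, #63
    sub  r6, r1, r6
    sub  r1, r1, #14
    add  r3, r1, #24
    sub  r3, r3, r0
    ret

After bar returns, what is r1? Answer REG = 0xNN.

REG = 0x32

prologue: push r3 → mem[0x80]=0x67, sp=0x80
body[0] sub  r3, r3, #63 → r3=0x28
body[1] sub  r6, r1, r6 → r6=0x88
body[2] sub  r1, r1, #14 → r1=0x32
body[3] add  r3, r1, #24 → r3=0x4a
body[4] sub  r3, r3, r0 → r3=0x13
epilogue: pop r3=0x67, sp=0x81
r1 is caller-saved → body value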